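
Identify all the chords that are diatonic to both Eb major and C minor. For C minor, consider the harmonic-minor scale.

Triads in Eb major: Eb (I), Fm (ii), Gm (iii), Ab (IV), Bb (V), Cm (vi), Ddim (vii°).
Triads in C minor (harmonic minor): Cm (i), Ddim (ii°), Ebaug (III+), Fm (iv), G (V), Ab (VI), Bdim (vii°).
Shared triads with their functions: Fm (ii in Eb major, iv in C minor); Ab (IV in Eb major, VI in C minor); Cm (vi in Eb major, i in C minor); Ddim (vii° in Eb major, ii° in C minor).

Fm, Ab, Cm, Ddim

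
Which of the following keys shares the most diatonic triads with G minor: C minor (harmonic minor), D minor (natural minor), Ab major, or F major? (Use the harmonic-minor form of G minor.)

Ab major

Triads of G minor (harmonic minor): G minor (i), A diminished (ii°), Bb augmented (III+), C minor (iv), D major (V), Eb major (VI), F# diminished (vii°).
C minor (harmonic minor) shares 1: Cm.
D minor (natural minor) shares 1: Gm.
Ab major shares 2: Cm, Eb.
F major shares 1: Gm.
The most common triads (2) are shared with Ab major.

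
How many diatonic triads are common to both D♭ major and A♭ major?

4

Diatonic triads of D♭ major: D♭ (I), E♭m (ii), Fm (iii), G♭ (IV), A♭ (V), B♭m (vi), Cdim (vii°).
Diatonic triads of A♭ major: A♭ (I), B♭m (ii), Cm (iii), D♭ (IV), E♭ (V), Fm (vi), Gdim (vii°).
Matching root and quality in both lists: D♭, Fm, A♭, B♭m.
That gives 4 common triads.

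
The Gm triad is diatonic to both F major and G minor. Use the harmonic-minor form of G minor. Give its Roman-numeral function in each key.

ii in F major; i in G minor

The scale of F major is F G A Bb C D E; G is degree 2, and the triad built there (G-Bb-D) is minor, so it is ii.
The scale of G minor (harmonic minor) is G A Bb C D Eb F#; G is degree 1, and the triad built there (G-Bb-D) is minor, so it is i.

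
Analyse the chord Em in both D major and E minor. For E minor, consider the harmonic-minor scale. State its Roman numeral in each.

ii in D major; i in E minor

The scale of D major is D E F♯ G A B C♯; E is degree 2, and the triad built there (E-G-B) is minor, so it is ii.
The scale of E minor (harmonic minor) is E F♯ G A B C D♯; E is degree 1, and the triad built there (E-G-B) is minor, so it is i.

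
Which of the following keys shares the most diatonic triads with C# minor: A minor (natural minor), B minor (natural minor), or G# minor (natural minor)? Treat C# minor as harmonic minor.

Triads of C# minor (harmonic minor): C# minor (i), D# diminished (ii°), E augmented (III+), F# minor (iv), G# major (V), A major (VI), B# diminished (vii°).
A minor (natural minor) shares 0: none.
B minor (natural minor) shares 2: F#m, A.
G# minor (natural minor) shares 1: C#m.
The most common triads (2) are shared with B minor.

B minor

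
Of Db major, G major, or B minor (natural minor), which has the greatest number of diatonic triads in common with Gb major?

Db major

Triads of Gb major: Gb major (I), Ab minor (ii), Bb minor (iii), Cb major (IV), Db major (V), Eb minor (vi), F diminished (vii°).
Db major shares 4: Gb, Bbm, Db, Ebm.
G major shares 0: none.
B minor (natural minor) shares 0: none.
The most common triads (4) are shared with Db major.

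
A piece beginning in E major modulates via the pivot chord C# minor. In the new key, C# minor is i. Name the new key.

C# minor

The numeral i denotes a minor triad on scale degree 1. With C# on degree 1, the tonic of the new key is C#.
Degree 1 carries a minor triad in minor keys, so the destination is C# minor.
Check: the diatonic triads of C# minor (natural minor) are C#m (i), D#dim (ii°), E (III), F#m (iv), G#m (v), A (VI), B (VII) — C# minor is indeed i.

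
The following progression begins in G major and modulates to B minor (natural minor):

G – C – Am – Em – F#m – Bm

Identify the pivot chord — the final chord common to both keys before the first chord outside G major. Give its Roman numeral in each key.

Em — vi in G major, iv in B minor

Chords diatonic to G major: G, Am, Bm, C, D, Em, F#dim.
Reading the progression, the first chord not in that set is F#m, so the modulation leaves G major there.
The chord immediately before F#m is Em, which is diatonic to both keys: vi in G major and iv in B minor.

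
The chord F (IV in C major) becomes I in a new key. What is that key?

The numeral I denotes a major triad on scale degree 1. With F on degree 1, the tonic of the new key is F.
Degree 1 carries a major triad in major keys, so the destination is F major.
Check: the diatonic triads of F major are F (I), Gm (ii), Am (iii), Bb (IV), C (V), Dm (vi), Edim (vii°) — F is indeed I.

F major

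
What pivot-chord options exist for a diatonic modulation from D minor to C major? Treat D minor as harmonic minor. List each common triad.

Dm

Triads in D minor (harmonic minor): D minor (i), E diminished (ii°), F augmented (III+), G minor (iv), A major (V), Bb major (VI), C# diminished (vii°).
Triads in C major: C major (I), D minor (ii), E minor (iii), F major (IV), G major (V), A minor (vi), B diminished (vii°).
Shared triads with their functions: D minor (i in D minor, ii in C major).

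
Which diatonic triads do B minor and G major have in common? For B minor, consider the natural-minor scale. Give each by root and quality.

Bm, D, Em, G

Triads in B minor (natural minor): Bm (i), C♯dim (ii°), D (III), Em (iv), F♯m (v), G (VI), A (VII).
Triads in G major: G (I), Am (ii), Bm (iii), C (IV), D (V), Em (vi), F♯dim (vii°).
Shared triads with their functions: Bm (i in B minor, iii in G major); D (III in B minor, V in G major); Em (iv in B minor, vi in G major); G (VI in B minor, I in G major).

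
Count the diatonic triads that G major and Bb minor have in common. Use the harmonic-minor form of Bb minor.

Diatonic triads of G major: G major (I), A minor (ii), B minor (iii), C major (IV), D major (V), E minor (vi), F# diminished (vii°).
Diatonic triads of Bb minor (harmonic minor): Bb minor (i), C diminished (ii°), Db augmented (III+), Eb minor (iv), F major (V), Gb major (VI), A diminished (vii°).
No triad has the same root and quality in both keys.

0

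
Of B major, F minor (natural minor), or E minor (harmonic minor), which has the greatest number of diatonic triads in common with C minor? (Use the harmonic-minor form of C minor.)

Triads of C minor (harmonic minor): C minor (i), D diminished (ii°), Eb augmented (III+), F minor (iv), G major (V), Ab major (VI), B diminished (vii°).
B major shares 0: none.
F minor (natural minor) shares 3: Cm, Fm, Ab.
E minor (harmonic minor) shares 0: none.
The most common triads (3) are shared with F minor.

F minor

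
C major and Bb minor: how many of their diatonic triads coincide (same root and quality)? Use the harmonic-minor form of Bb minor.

Diatonic triads of C major: C (I), Dm (ii), Em (iii), F (IV), G (V), Am (vi), Bdim (vii°).
Diatonic triads of Bb minor (harmonic minor): Bbm (i), Cdim (ii°), Dbaug (III+), Ebm (iv), F (V), Gb (VI), Adim (vii°).
Matching root and quality in both lists: F.
That gives 1 common triad.

1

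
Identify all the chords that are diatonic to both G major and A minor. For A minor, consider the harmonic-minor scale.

Triads in G major: G (I), Am (ii), Bm (iii), C (IV), D (V), Em (vi), F♯dim (vii°).
Triads in A minor (harmonic minor): Am (i), Bdim (ii°), Caug (III+), Dm (iv), E (V), F (VI), G♯dim (vii°).
Shared triads with their functions: Am (ii in G major, i in A minor).

Am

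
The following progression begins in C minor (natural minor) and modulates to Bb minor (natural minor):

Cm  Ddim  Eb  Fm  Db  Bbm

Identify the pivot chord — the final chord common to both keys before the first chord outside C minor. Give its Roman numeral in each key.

Chords diatonic to C minor: Cm, Ddim, Eb, Fm, Gm, Ab, Bb.
Reading the progression, the first chord not in that set is Db, so the modulation leaves C minor there.
The chord immediately before Db is Fm, which is diatonic to both keys: iv in C minor and v in Bb minor.

Fm — iv in C minor, v in Bb minor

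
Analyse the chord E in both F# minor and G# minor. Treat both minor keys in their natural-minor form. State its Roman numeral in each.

The scale of F# minor (natural minor) is F# G# A B C# D E; E is degree 7, and the triad built there (E-G#-B) is major, so it is VII.
The scale of G# minor (natural minor) is G# A# B C# D# E F#; E is degree 6, and the triad built there (E-G#-B) is major, so it is VI.

VII in F# minor; VI in G# minor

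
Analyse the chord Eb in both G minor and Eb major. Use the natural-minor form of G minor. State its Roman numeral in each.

VI in G minor; I in Eb major

The scale of G minor (natural minor) is G A Bb C D Eb F; Eb is degree 6, and the triad built there (Eb-G-Bb) is major, so it is VI.
The scale of Eb major is Eb F G Ab Bb C D; Eb is degree 1, and the triad built there (Eb-G-Bb) is major, so it is I.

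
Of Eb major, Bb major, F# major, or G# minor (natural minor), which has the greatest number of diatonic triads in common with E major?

Triads of E major: E major (I), F# minor (ii), G# minor (iii), A major (IV), B major (V), C# minor (vi), D# diminished (vii°).
Eb major shares 0: none.
Bb major shares 0: none.
F# major shares 2: G#m, B.
G# minor (natural minor) shares 4: E, G#m, B, C#m.
The most common triads (4) are shared with G# minor.

G# minor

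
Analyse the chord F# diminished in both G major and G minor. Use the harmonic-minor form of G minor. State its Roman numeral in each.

The scale of G major is G A B C D E F#; F# is degree 7, and the triad built there (F#-A-C) is diminished, so it is vii°.
The scale of G minor (harmonic minor) is G A Bb C D Eb F#; F# is degree 7, and the triad built there (F#-A-C) is diminished, so it is vii°.

vii° in G major; vii° in G minor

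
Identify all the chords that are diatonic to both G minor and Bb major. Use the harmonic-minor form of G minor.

Triads in G minor (harmonic minor): Gm (i), Adim (ii°), Bbaug (III+), Cm (iv), D (V), Eb (VI), F#dim (vii°).
Triads in Bb major: Bb (I), Cm (ii), Dm (iii), Eb (IV), F (V), Gm (vi), Adim (vii°).
Shared triads with their functions: Gm (i in G minor, vi in Bb major); Adim (ii° in G minor, vii° in Bb major); Cm (iv in G minor, ii in Bb major); Eb (VI in G minor, IV in Bb major).

Gm, Adim, Cm, Eb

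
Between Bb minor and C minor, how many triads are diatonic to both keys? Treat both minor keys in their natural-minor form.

2

Diatonic triads of Bb minor (natural minor): Bbm (i), Cdim (ii°), Db (III), Ebm (iv), Fm (v), Gb (VI), Ab (VII).
Diatonic triads of C minor (natural minor): Cm (i), Ddim (ii°), Eb (III), Fm (iv), Gm (v), Ab (VI), Bb (VII).
Matching root and quality in both lists: Fm, Ab.
That gives 2 common triads.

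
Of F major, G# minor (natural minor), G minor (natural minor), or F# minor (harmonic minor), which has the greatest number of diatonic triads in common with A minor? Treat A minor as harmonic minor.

Triads of A minor (harmonic minor): Am (i), Bdim (ii°), Caug (III+), Dm (iv), E (V), F (VI), G#dim (vii°).
F major shares 3: Am, Dm, F.
G# minor (natural minor) shares 1: E.
G minor (natural minor) shares 2: Dm, F.
F# minor (harmonic minor) shares 1: G#dim.
The most common triads (3) are shared with F major.

F major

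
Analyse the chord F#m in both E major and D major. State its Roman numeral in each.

ii in E major; iii in D major

The scale of E major is E F# G# A B C# D#; F# is degree 2, and the triad built there (F#-A-C#) is minor, so it is ii.
The scale of D major is D E F# G A B C#; F# is degree 3, and the triad built there (F#-A-C#) is minor, so it is iii.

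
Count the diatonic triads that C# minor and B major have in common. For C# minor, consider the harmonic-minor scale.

1

Diatonic triads of C# minor (harmonic minor): C# minor (i), D# diminished (ii°), E augmented (III+), F# minor (iv), G# major (V), A major (VI), B# diminished (vii°).
Diatonic triads of B major: B major (I), C# minor (ii), D# minor (iii), E major (IV), F# major (V), G# minor (vi), A# diminished (vii°).
Matching root and quality in both lists: C# minor.
That gives 1 common triad.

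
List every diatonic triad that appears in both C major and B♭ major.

Dm, F

Triads in C major: C (I), Dm (ii), Em (iii), F (IV), G (V), Am (vi), Bdim (vii°).
Triads in B♭ major: B♭ (I), Cm (ii), Dm (iii), E♭ (IV), F (V), Gm (vi), Adim (vii°).
Shared triads with their functions: Dm (ii in C major, iii in B♭ major); F (IV in C major, V in B♭ major).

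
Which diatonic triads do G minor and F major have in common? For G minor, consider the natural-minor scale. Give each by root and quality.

Triads in G minor (natural minor): G minor (i), A diminished (ii°), B♭ major (III), C minor (iv), D minor (v), E♭ major (VI), F major (VII).
Triads in F major: F major (I), G minor (ii), A minor (iii), B♭ major (IV), C major (V), D minor (vi), E diminished (vii°).
Shared triads with their functions: G minor (i in G minor, ii in F major); B♭ major (III in G minor, IV in F major); D minor (v in G minor, vi in F major); F major (VII in G minor, I in F major).

Gm, B♭, Dm, F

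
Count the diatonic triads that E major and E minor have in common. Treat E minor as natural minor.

Diatonic triads of E major: E (I), F#m (ii), G#m (iii), A (IV), B (V), C#m (vi), D#dim (vii°).
Diatonic triads of E minor (natural minor): Em (i), F#dim (ii°), G (III), Am (iv), Bm (v), C (VI), D (VII).
No triad has the same root and quality in both keys.

0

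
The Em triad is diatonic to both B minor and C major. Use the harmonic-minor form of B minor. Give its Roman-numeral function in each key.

The scale of B minor (harmonic minor) is B C# D E F# G A#; E is degree 4, and the triad built there (E-G-B) is minor, so it is iv.
The scale of C major is C D E F G A B; E is degree 3, and the triad built there (E-G-B) is minor, so it is iii.

iv in B minor; iii in C major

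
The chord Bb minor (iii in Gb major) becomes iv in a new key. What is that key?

The numeral iv denotes a minor triad on scale degree 4. With Bb on degree 4, the tonic of the new key is F.
Degree 4 carries a minor triad in minor keys, so the destination is F minor.
Check: the diatonic triads of F minor (natural minor) are Fm (i), Gdim (ii°), Ab (III), Bbm (iv), Cm (v), Db (VI), Eb (VII) — Bb minor is indeed iv.

F minor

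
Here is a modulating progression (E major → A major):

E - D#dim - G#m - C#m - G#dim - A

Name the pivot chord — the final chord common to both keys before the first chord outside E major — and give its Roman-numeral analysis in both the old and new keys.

C#m — vi in E major, iii in A major

Chords diatonic to E major: E, F#m, G#m, A, B, C#m, D#dim.
Reading the progression, the first chord not in that set is G#dim, so the modulation leaves E major there.
The chord immediately before G#dim is C#m, which is diatonic to both keys: vi in E major and iii in A major.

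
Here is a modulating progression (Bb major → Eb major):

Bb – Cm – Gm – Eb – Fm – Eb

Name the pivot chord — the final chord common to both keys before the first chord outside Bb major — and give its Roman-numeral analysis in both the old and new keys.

Eb — IV in Bb major, I in Eb major

Chords diatonic to Bb major: Bb, Cm, Dm, Eb, F, Gm, Adim.
Reading the progression, the first chord not in that set is Fm, so the modulation leaves Bb major there.
The chord immediately before Fm is Eb, which is diatonic to both keys: IV in Bb major and I in Eb major.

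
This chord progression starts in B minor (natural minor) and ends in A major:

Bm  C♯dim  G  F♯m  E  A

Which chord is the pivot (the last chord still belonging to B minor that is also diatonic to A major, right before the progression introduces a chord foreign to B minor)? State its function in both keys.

F♯m — v in B minor, vi in A major

Chords diatonic to B minor: Bm, C♯dim, D, Em, F♯m, G, A.
Reading the progression, the first chord not in that set is E, so the modulation leaves B minor there.
The chord immediately before E is F♯m, which is diatonic to both keys: v in B minor and vi in A major.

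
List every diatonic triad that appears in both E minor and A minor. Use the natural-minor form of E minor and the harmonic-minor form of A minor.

Triads in E minor (natural minor): Em (i), F#dim (ii°), G (III), Am (iv), Bm (v), C (VI), D (VII).
Triads in A minor (harmonic minor): Am (i), Bdim (ii°), Caug (III+), Dm (iv), E (V), F (VI), G#dim (vii°).
Shared triads with their functions: Am (iv in E minor, i in A minor).

Am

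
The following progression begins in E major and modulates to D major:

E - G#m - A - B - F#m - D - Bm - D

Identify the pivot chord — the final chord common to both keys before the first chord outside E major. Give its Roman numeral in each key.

F#m — ii in E major, iii in D major

Chords diatonic to E major: E, F#m, G#m, A, B, C#m, D#dim.
Reading the progression, the first chord not in that set is D, so the modulation leaves E major there.
The chord immediately before D is F#m, which is diatonic to both keys: ii in E major and iii in D major.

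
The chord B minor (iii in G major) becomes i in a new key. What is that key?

The numeral i denotes a minor triad on scale degree 1. With B on degree 1, the tonic of the new key is B.
Degree 1 carries a minor triad in minor keys, so the destination is B minor.
Check: the diatonic triads of B minor (natural minor) are Bm (i), C#dim (ii°), D (III), Em (iv), F#m (v), G (VI), A (VII) — B minor is indeed i.

B minor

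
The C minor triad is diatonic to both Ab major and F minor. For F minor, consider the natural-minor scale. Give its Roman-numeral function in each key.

The scale of Ab major is Ab Bb C Db Eb F G; C is degree 3, and the triad built there (C-Eb-G) is minor, so it is iii.
The scale of F minor (natural minor) is F G Ab Bb C Db Eb; C is degree 5, and the triad built there (C-Eb-G) is minor, so it is v.

iii in Ab major; v in F minor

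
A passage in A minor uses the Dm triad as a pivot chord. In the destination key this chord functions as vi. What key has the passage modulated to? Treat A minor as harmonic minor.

F major

The numeral vi denotes a minor triad on scale degree 6. With D on degree 6, the tonic of the new key is F.
Degree 6 carries a minor triad in major keys, so the destination is F major.
Check: the diatonic triads of F major are F (I), Gm (ii), Am (iii), B♭ (IV), C (V), Dm (vi), Edim (vii°) — Dm is indeed vi.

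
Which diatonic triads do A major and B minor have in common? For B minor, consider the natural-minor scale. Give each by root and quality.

A, Bm, D, F#m

Triads in A major: A (I), Bm (ii), C#m (iii), D (IV), E (V), F#m (vi), G#dim (vii°).
Triads in B minor (natural minor): Bm (i), C#dim (ii°), D (III), Em (iv), F#m (v), G (VI), A (VII).
Shared triads with their functions: A (I in A major, VII in B minor); Bm (ii in A major, i in B minor); D (IV in A major, III in B minor); F#m (vi in A major, v in B minor).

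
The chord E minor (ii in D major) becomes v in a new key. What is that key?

The numeral v denotes a minor triad on scale degree 5. With E on degree 5, the tonic of the new key is A.
Degree 5 carries a minor triad in natural-minor keys, so the destination is A minor.
Check: the diatonic triads of A minor (natural minor) are Am (i), Bdim (ii°), C (III), Dm (iv), Em (v), F (VI), G (VII) — E minor is indeed v.

A minor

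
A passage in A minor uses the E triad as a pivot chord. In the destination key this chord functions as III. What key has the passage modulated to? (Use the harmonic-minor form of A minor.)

C# minor

The numeral III denotes a major triad on scale degree 3. With E on degree 3, the tonic of the new key is C#.
Degree 3 carries a major triad in natural-minor keys, so the destination is C# minor.
Check: the diatonic triads of C# minor (natural minor) are C#m (i), D#dim (ii°), E (III), F#m (iv), G#m (v), A (VI), B (VII) — E is indeed III.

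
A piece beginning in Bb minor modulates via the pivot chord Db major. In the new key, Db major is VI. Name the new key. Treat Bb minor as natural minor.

F minor

The numeral VI denotes a major triad on scale degree 6. With Db on degree 6, the tonic of the new key is F.
Degree 6 carries a major triad in minor keys, so the destination is F minor.
Check: the diatonic triads of F minor (natural minor) are Fm (i), Gdim (ii°), Ab (III), Bbm (iv), Cm (v), Db (VI), Eb (VII) — Db major is indeed VI.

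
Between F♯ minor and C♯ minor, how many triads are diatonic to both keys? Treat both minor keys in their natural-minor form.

Diatonic triads of F♯ minor (natural minor): F♯m (i), G♯dim (ii°), A (III), Bm (iv), C♯m (v), D (VI), E (VII).
Diatonic triads of C♯ minor (natural minor): C♯m (i), D♯dim (ii°), E (III), F♯m (iv), G♯m (v), A (VI), B (VII).
Matching root and quality in both lists: F♯m, A, C♯m, E.
That gives 4 common triads.

4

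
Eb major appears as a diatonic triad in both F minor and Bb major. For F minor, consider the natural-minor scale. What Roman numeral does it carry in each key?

The scale of F minor (natural minor) is F G Ab Bb C Db Eb; Eb is degree 7, and the triad built there (Eb-G-Bb) is major, so it is VII.
The scale of Bb major is Bb C D Eb F G A; Eb is degree 4, and the triad built there (Eb-G-Bb) is major, so it is IV.

VII in F minor; IV in Bb major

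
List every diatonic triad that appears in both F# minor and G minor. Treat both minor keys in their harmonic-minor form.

D

Triads in F# minor (harmonic minor): F#m (i), G#dim (ii°), Aaug (III+), Bm (iv), C# (V), D (VI), E#dim (vii°).
Triads in G minor (harmonic minor): Gm (i), Adim (ii°), Bbaug (III+), Cm (iv), D (V), Eb (VI), F#dim (vii°).
Shared triads with their functions: D (VI in F# minor, V in G minor).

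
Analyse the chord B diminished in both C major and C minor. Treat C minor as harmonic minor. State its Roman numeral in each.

vii° in C major; vii° in C minor

The scale of C major is C D E F G A B; B is degree 7, and the triad built there (B-D-F) is diminished, so it is vii°.
The scale of C minor (harmonic minor) is C D Eb F G Ab B; B is degree 7, and the triad built there (B-D-F) is diminished, so it is vii°.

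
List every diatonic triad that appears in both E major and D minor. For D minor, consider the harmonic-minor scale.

A

Triads in E major: E (I), F♯m (ii), G♯m (iii), A (IV), B (V), C♯m (vi), D♯dim (vii°).
Triads in D minor (harmonic minor): Dm (i), Edim (ii°), Faug (III+), Gm (iv), A (V), B♭ (VI), C♯dim (vii°).
Shared triads with their functions: A (IV in E major, V in D minor).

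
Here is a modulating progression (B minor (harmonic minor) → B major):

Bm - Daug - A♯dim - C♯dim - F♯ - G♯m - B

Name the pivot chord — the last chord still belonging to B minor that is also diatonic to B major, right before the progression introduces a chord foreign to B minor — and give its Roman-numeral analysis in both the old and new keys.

Chords diatonic to B minor: Bm, C♯dim, Daug, Em, F♯, G, A♯dim.
Reading the progression, the first chord not in that set is G♯m, so the modulation leaves B minor there.
The chord immediately before G♯m is F♯, which is diatonic to both keys: V in B minor and V in B major.

F♯ — V in B minor, V in B major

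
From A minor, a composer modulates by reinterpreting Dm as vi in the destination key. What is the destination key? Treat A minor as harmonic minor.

F major

The numeral vi denotes a minor triad on scale degree 6. With D on degree 6, the tonic of the new key is F.
Degree 6 carries a minor triad in major keys, so the destination is F major.
Check: the diatonic triads of F major are F (I), Gm (ii), Am (iii), Bb (IV), C (V), Dm (vi), Edim (vii°) — Dm is indeed vi.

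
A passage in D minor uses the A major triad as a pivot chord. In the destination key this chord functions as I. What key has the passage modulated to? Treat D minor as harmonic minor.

The numeral I denotes a major triad on scale degree 1. With A on degree 1, the tonic of the new key is A.
Degree 1 carries a major triad in major keys, so the destination is A major.
Check: the diatonic triads of A major are A (I), Bm (ii), C#m (iii), D (IV), E (V), F#m (vi), G#dim (vii°) — A major is indeed I.

A major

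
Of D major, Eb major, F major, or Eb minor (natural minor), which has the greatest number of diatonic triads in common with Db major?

Triads of Db major: Db (I), Ebm (ii), Fm (iii), Gb (IV), Ab (V), Bbm (vi), Cdim (vii°).
D major shares 0: none.
Eb major shares 2: Fm, Ab.
F major shares 0: none.
Eb minor (natural minor) shares 4: Db, Ebm, Gb, Bbm.
The most common triads (4) are shared with Eb minor.

Eb minor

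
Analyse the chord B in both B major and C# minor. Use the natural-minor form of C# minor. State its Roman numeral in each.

The scale of B major is B C# D# E F# G# A#; B is degree 1, and the triad built there (B-D#-F#) is major, so it is I.
The scale of C# minor (natural minor) is C# D# E F# G# A B; B is degree 7, and the triad built there (B-D#-F#) is major, so it is VII.

I in B major; VII in C# minor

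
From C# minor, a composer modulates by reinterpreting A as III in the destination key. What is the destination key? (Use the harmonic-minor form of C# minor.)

The numeral III denotes a major triad on scale degree 3. With A on degree 3, the tonic of the new key is F#.
Degree 3 carries a major triad in natural-minor keys, so the destination is F# minor.
Check: the diatonic triads of F# minor (natural minor) are F#m (i), G#dim (ii°), A (III), Bm (iv), C#m (v), D (VI), E (VII) — A is indeed III.

F# minor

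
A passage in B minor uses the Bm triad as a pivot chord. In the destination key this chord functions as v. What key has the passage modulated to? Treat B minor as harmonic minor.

E minor

The numeral v denotes a minor triad on scale degree 5. With B on degree 5, the tonic of the new key is E.
Degree 5 carries a minor triad in natural-minor keys, so the destination is E minor.
Check: the diatonic triads of E minor (natural minor) are Em (i), F♯dim (ii°), G (III), Am (iv), Bm (v), C (VI), D (VII) — Bm is indeed v.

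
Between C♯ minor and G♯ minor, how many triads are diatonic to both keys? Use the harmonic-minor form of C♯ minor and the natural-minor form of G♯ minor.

Diatonic triads of C♯ minor (harmonic minor): C♯m (i), D♯dim (ii°), Eaug (III+), F♯m (iv), G♯ (V), A (VI), B♯dim (vii°).
Diatonic triads of G♯ minor (natural minor): G♯m (i), A♯dim (ii°), B (III), C♯m (iv), D♯m (v), E (VI), F♯ (VII).
Matching root and quality in both lists: C♯m.
That gives 1 common triad.

1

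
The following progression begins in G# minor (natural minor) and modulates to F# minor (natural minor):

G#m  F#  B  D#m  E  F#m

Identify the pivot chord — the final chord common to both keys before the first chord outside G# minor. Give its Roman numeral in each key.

E — VI in G# minor, VII in F# minor

Chords diatonic to G# minor: G#m, A#dim, B, C#m, D#m, E, F#.
Reading the progression, the first chord not in that set is F#m, so the modulation leaves G# minor there.
The chord immediately before F#m is E, which is diatonic to both keys: VI in G# minor and VII in F# minor.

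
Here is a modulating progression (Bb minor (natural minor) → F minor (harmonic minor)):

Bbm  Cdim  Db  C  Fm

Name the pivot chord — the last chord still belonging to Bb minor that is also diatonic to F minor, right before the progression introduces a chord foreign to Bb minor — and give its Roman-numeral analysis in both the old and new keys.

Db — III in Bb minor, VI in F minor

Chords diatonic to Bb minor: Bbm, Cdim, Db, Ebm, Fm, Gb, Ab.
Reading the progression, the first chord not in that set is C, so the modulation leaves Bb minor there.
The chord immediately before C is Db, which is diatonic to both keys: III in Bb minor and VI in F minor.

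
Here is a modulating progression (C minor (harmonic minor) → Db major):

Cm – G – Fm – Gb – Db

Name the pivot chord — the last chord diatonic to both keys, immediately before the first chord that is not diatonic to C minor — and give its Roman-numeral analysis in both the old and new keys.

Chords diatonic to C minor: Cm, Ddim, Ebaug, Fm, G, Ab, Bdim.
Reading the progression, the first chord not in that set is Gb, so the modulation leaves C minor there.
The chord immediately before Gb is Fm, which is diatonic to both keys: iv in C minor and iii in Db major.

Fm — iv in C minor, iii in Db major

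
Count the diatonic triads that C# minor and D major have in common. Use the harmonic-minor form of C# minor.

Diatonic triads of C# minor (harmonic minor): C#m (i), D#dim (ii°), Eaug (III+), F#m (iv), G# (V), A (VI), B#dim (vii°).
Diatonic triads of D major: D (I), Em (ii), F#m (iii), G (IV), A (V), Bm (vi), C#dim (vii°).
Matching root and quality in both lists: F#m, A.
That gives 2 common triads.

2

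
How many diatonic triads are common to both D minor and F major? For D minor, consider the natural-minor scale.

7

Diatonic triads of D minor (natural minor): Dm (i), Edim (ii°), F (III), Gm (iv), Am (v), Bb (VI), C (VII).
Diatonic triads of F major: F (I), Gm (ii), Am (iii), Bb (IV), C (V), Dm (vi), Edim (vii°).
Matching root and quality in both lists: Dm, Edim, F, Gm, Am, Bb, C.
That gives 7 common triads.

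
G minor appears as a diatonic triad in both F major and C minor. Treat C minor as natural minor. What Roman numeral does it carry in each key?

The scale of F major is F G A Bb C D E; G is degree 2, and the triad built there (G-Bb-D) is minor, so it is ii.
The scale of C minor (natural minor) is C D Eb F G Ab Bb; G is degree 5, and the triad built there (G-Bb-D) is minor, so it is v.

ii in F major; v in C minor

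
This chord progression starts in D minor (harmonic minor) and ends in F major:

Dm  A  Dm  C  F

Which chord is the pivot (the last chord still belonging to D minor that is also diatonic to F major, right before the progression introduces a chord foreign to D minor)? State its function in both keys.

Dm — i in D minor, vi in F major

Chords diatonic to D minor: Dm, Edim, Faug, Gm, A, B♭, C♯dim.
Reading the progression, the first chord not in that set is C, so the modulation leaves D minor there.
The chord immediately before C is Dm, which is diatonic to both keys: i in D minor and vi in F major.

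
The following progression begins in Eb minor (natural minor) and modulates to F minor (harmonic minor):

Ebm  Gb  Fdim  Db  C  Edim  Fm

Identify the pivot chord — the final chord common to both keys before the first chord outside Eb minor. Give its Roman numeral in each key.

Chords diatonic to Eb minor: Ebm, Fdim, Gb, Abm, Bbm, Cb, Db.
Reading the progression, the first chord not in that set is C, so the modulation leaves Eb minor there.
The chord immediately before C is Db, which is diatonic to both keys: VII in Eb minor and VI in F minor.

Db — VII in Eb minor, VI in F minor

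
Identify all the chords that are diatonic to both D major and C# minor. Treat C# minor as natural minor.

Triads in D major: D (I), Em (ii), F#m (iii), G (IV), A (V), Bm (vi), C#dim (vii°).
Triads in C# minor (natural minor): C#m (i), D#dim (ii°), E (III), F#m (iv), G#m (v), A (VI), B (VII).
Shared triads with their functions: F#m (iii in D major, iv in C# minor); A (V in D major, VI in C# minor).

F#m, A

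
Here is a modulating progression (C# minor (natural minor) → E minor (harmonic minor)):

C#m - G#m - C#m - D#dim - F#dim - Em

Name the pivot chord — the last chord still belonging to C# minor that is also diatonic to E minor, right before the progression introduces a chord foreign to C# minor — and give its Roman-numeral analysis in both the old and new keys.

Chords diatonic to C# minor: C#m, D#dim, E, F#m, G#m, A, B.
Reading the progression, the first chord not in that set is F#dim, so the modulation leaves C# minor there.
The chord immediately before F#dim is D#dim, which is diatonic to both keys: ii° in C# minor and vii° in E minor.

D#dim — ii° in C# minor, vii° in E minor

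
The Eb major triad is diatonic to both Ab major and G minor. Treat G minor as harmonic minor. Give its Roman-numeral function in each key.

V in Ab major; VI in G minor

The scale of Ab major is Ab Bb C Db Eb F G; Eb is degree 5, and the triad built there (Eb-G-Bb) is major, so it is V.
The scale of G minor (harmonic minor) is G A Bb C D Eb F#; Eb is degree 6, and the triad built there (Eb-G-Bb) is major, so it is VI.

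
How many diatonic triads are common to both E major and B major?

Diatonic triads of E major: E (I), F#m (ii), G#m (iii), A (IV), B (V), C#m (vi), D#dim (vii°).
Diatonic triads of B major: B (I), C#m (ii), D#m (iii), E (IV), F# (V), G#m (vi), A#dim (vii°).
Matching root and quality in both lists: E, G#m, B, C#m.
That gives 4 common triads.

4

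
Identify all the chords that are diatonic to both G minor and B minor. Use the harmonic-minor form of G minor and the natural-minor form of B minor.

Triads in G minor (harmonic minor): G minor (i), A diminished (ii°), Bb augmented (III+), C minor (iv), D major (V), Eb major (VI), F# diminished (vii°).
Triads in B minor (natural minor): B minor (i), C# diminished (ii°), D major (III), E minor (iv), F# minor (v), G major (VI), A major (VII).
Shared triads with their functions: D major (V in G minor, III in B minor).

D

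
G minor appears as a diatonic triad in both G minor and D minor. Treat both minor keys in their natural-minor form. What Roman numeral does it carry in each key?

The scale of G minor (natural minor) is G A Bb C D Eb F; G is degree 1, and the triad built there (G-Bb-D) is minor, so it is i.
The scale of D minor (natural minor) is D E F G A Bb C; G is degree 4, and the triad built there (G-Bb-D) is minor, so it is iv.

i in G minor; iv in D minor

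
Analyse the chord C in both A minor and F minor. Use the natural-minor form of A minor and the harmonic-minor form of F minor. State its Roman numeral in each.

The scale of A minor (natural minor) is A B C D E F G; C is degree 3, and the triad built there (C-E-G) is major, so it is III.
The scale of F minor (harmonic minor) is F G Ab Bb C Db E; C is degree 5, and the triad built there (C-E-G) is major, so it is V.

III in A minor; V in F minor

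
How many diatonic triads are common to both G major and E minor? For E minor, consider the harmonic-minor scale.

4

Diatonic triads of G major: G (I), Am (ii), Bm (iii), C (IV), D (V), Em (vi), F#dim (vii°).
Diatonic triads of E minor (harmonic minor): Em (i), F#dim (ii°), Gaug (III+), Am (iv), B (V), C (VI), D#dim (vii°).
Matching root and quality in both lists: Am, C, Em, F#dim.
That gives 4 common triads.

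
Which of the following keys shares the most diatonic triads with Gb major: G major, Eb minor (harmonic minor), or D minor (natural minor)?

Triads of Gb major: Gb major (I), Ab minor (ii), Bb minor (iii), Cb major (IV), Db major (V), Eb minor (vi), F diminished (vii°).
G major shares 0: none.
Eb minor (harmonic minor) shares 4: Abm, Cb, Ebm, Fdim.
D minor (natural minor) shares 0: none.
The most common triads (4) are shared with Eb minor.

Eb minor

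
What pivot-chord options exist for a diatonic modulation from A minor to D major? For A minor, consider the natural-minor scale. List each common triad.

Triads in A minor (natural minor): Am (i), Bdim (ii°), C (III), Dm (iv), Em (v), F (VI), G (VII).
Triads in D major: D (I), Em (ii), F#m (iii), G (IV), A (V), Bm (vi), C#dim (vii°).
Shared triads with their functions: Em (v in A minor, ii in D major); G (VII in A minor, IV in D major).

Em, G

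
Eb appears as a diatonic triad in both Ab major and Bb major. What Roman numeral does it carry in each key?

The scale of Ab major is Ab Bb C Db Eb F G; Eb is degree 5, and the triad built there (Eb-G-Bb) is major, so it is V.
The scale of Bb major is Bb C D Eb F G A; Eb is degree 4, and the triad built there (Eb-G-Bb) is major, so it is IV.

V in Ab major; IV in Bb major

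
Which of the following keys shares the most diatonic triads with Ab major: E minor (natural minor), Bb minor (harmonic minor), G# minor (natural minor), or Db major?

Db major

Triads of Ab major: Ab (I), Bbm (ii), Cm (iii), Db (IV), Eb (V), Fm (vi), Gdim (vii°).
E minor (natural minor) shares 0: none.
Bb minor (harmonic minor) shares 1: Bbm.
G# minor (natural minor) shares 0: none.
Db major shares 4: Ab, Bbm, Db, Fm.
The most common triads (4) are shared with Db major.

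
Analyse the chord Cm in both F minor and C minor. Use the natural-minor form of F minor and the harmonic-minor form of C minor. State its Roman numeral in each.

The scale of F minor (natural minor) is F G Ab Bb C Db Eb; C is degree 5, and the triad built there (C-Eb-G) is minor, so it is v.
The scale of C minor (harmonic minor) is C D Eb F G Ab B; C is degree 1, and the triad built there (C-Eb-G) is minor, so it is i.

v in F minor; i in C minor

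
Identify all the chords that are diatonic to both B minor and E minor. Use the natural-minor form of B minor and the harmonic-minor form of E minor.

Em

Triads in B minor (natural minor): Bm (i), C♯dim (ii°), D (III), Em (iv), F♯m (v), G (VI), A (VII).
Triads in E minor (harmonic minor): Em (i), F♯dim (ii°), Gaug (III+), Am (iv), B (V), C (VI), D♯dim (vii°).
Shared triads with their functions: Em (iv in B minor, i in E minor).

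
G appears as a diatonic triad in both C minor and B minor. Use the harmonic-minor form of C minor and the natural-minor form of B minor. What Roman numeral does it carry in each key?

The scale of C minor (harmonic minor) is C D Eb F G Ab B; G is degree 5, and the triad built there (G-B-D) is major, so it is V.
The scale of B minor (natural minor) is B C# D E F# G A; G is degree 6, and the triad built there (G-B-D) is major, so it is VI.

V in C minor; VI in B minor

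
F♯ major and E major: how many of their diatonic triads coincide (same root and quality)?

2

Diatonic triads of F♯ major: F♯ major (I), G♯ minor (ii), A♯ minor (iii), B major (IV), C♯ major (V), D♯ minor (vi), E♯ diminished (vii°).
Diatonic triads of E major: E major (I), F♯ minor (ii), G♯ minor (iii), A major (IV), B major (V), C♯ minor (vi), D♯ diminished (vii°).
Matching root and quality in both lists: G♯ minor, B major.
That gives 2 common triads.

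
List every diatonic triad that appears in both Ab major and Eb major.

Ab, Cm, Eb, Fm

Triads in Ab major: Ab major (I), Bb minor (ii), C minor (iii), Db major (IV), Eb major (V), F minor (vi), G diminished (vii°).
Triads in Eb major: Eb major (I), F minor (ii), G minor (iii), Ab major (IV), Bb major (V), C minor (vi), D diminished (vii°).
Shared triads with their functions: Ab major (I in Ab major, IV in Eb major); C minor (iii in Ab major, vi in Eb major); Eb major (V in Ab major, I in Eb major); F minor (vi in Ab major, ii in Eb major).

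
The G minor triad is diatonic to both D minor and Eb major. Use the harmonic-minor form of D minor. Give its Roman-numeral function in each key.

iv in D minor; iii in Eb major

The scale of D minor (harmonic minor) is D E F G A Bb C#; G is degree 4, and the triad built there (G-Bb-D) is minor, so it is iv.
The scale of Eb major is Eb F G Ab Bb C D; G is degree 3, and the triad built there (G-Bb-D) is minor, so it is iii.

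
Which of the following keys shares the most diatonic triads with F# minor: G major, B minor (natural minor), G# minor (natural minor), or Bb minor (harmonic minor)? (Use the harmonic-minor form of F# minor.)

Triads of F# minor (harmonic minor): F#m (i), G#dim (ii°), Aaug (III+), Bm (iv), C# (V), D (VI), E#dim (vii°).
G major shares 2: Bm, D.
B minor (natural minor) shares 3: F#m, Bm, D.
G# minor (natural minor) shares 0: none.
Bb minor (harmonic minor) shares 0: none.
The most common triads (3) are shared with B minor.

B minor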